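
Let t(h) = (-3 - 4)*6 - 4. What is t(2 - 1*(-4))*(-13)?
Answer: 598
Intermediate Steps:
t(h) = -46 (t(h) = -7*6 - 4 = -42 - 4 = -46)
t(2 - 1*(-4))*(-13) = -46*(-13) = 598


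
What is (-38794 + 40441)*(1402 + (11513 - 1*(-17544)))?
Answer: 50165973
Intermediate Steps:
(-38794 + 40441)*(1402 + (11513 - 1*(-17544))) = 1647*(1402 + (11513 + 17544)) = 1647*(1402 + 29057) = 1647*30459 = 50165973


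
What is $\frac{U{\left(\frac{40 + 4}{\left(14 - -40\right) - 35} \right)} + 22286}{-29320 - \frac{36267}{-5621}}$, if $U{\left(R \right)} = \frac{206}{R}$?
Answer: $- \frac{35934177}{47077558} \approx -0.7633$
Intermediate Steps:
$\frac{U{\left(\frac{40 + 4}{\left(14 - -40\right) - 35} \right)} + 22286}{-29320 - \frac{36267}{-5621}} = \frac{\frac{206}{\left(40 + 4\right) \frac{1}{\left(14 - -40\right) - 35}} + 22286}{-29320 - \frac{36267}{-5621}} = \frac{\frac{206}{44 \frac{1}{\left(14 + 40\right) - 35}} + 22286}{-29320 - - \frac{471}{73}} = \frac{\frac{206}{44 \frac{1}{54 - 35}} + 22286}{-29320 + \frac{471}{73}} = \frac{\frac{206}{44 \cdot \frac{1}{19}} + 22286}{- \frac{2139889}{73}} = \left(\frac{206}{44 \cdot \frac{1}{19}} + 22286\right) \left(- \frac{73}{2139889}\right) = \left(\frac{206}{\frac{44}{19}} + 22286\right) \left(- \frac{73}{2139889}\right) = \left(206 \cdot \frac{19}{44} + 22286\right) \left(- \frac{73}{2139889}\right) = \left(\frac{1957}{22} + 22286\right) \left(- \frac{73}{2139889}\right) = \frac{492249}{22} \left(- \frac{73}{2139889}\right) = - \frac{35934177}{47077558}$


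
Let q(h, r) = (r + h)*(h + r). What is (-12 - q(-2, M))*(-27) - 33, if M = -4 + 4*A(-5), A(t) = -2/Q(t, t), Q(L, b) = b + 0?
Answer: 20343/25 ≈ 813.72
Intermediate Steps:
Q(L, b) = b
A(t) = -2/t
M = -12/5 (M = -4 + 4*(-2/(-5)) = -4 + 4*(-2*(-⅕)) = -4 + 4*(⅖) = -4 + 8/5 = -12/5 ≈ -2.4000)
q(h, r) = (h + r)² (q(h, r) = (h + r)*(h + r) = (h + r)²)
(-12 - q(-2, M))*(-27) - 33 = (-12 - (-2 - 12/5)²)*(-27) - 33 = (-12 - (-22/5)²)*(-27) - 33 = (-12 - 1*484/25)*(-27) - 33 = (-12 - 484/25)*(-27) - 33 = -784/25*(-27) - 33 = 21168/25 - 33 = 20343/25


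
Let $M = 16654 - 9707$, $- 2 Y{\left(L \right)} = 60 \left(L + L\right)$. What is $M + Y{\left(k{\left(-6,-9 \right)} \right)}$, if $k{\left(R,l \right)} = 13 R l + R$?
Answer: $-34813$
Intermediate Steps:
$k{\left(R,l \right)} = R + 13 R l$ ($k{\left(R,l \right)} = 13 R l + R = R + 13 R l$)
$Y{\left(L \right)} = - 60 L$ ($Y{\left(L \right)} = - \frac{60 \left(L + L\right)}{2} = - \frac{60 \cdot 2 L}{2} = - \frac{120 L}{2} = - 60 L$)
$M = 6947$ ($M = 16654 - 9707 = 6947$)
$M + Y{\left(k{\left(-6,-9 \right)} \right)} = 6947 - 60 \left(- 6 \left(1 + 13 \left(-9\right)\right)\right) = 6947 - 60 \left(- 6 \left(1 - 117\right)\right) = 6947 - 60 \left(\left(-6\right) \left(-116\right)\right) = 6947 - 41760 = -34813$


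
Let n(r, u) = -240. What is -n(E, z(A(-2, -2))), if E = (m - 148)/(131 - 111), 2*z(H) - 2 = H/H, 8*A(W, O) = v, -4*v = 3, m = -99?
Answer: 240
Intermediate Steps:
v = -3/4 (v = -1/4*3 = -3/4 ≈ -0.75000)
A(W, O) = -3/32 (A(W, O) = (1/8)*(-3/4) = -3/32)
z(H) = 3/2 (z(H) = 1 + (H/H)/2 = 1 + (1/2)*1 = 1 + 1/2 = 3/2)
E = -247/20 (E = (-99 - 148)/(131 - 111) = -247/20 ≈ -12.350)
-n(E, z(A(-2, -2))) = -1*(-240) = 240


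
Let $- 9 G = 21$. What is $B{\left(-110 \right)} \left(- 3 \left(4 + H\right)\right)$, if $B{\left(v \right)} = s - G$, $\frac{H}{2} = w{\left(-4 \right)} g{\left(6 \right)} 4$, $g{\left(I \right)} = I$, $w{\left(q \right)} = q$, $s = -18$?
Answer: $-8836$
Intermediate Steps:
$G = - \frac{7}{3}$ ($G = \left(- \frac{1}{9}\right) 21 = - \frac{7}{3} \approx -2.3333$)
$H = -192$ ($H = 2 \left(-4\right) 6 \cdot 4 = 2 \left(\left(-24\right) 4\right) = 2 \left(-96\right) = -192$)
$B{\left(v \right)} = - \frac{47}{3}$ ($B{\left(v \right)} = -18 - - \frac{7}{3} = -18 + \frac{7}{3} = - \frac{47}{3}$)
$B{\left(-110 \right)} \left(- 3 \left(4 + H\right)\right) = - \frac{47 \left(- 3 \left(4 - 192\right)\right)}{3} = - \frac{47 \left(\left(-3\right) \left(-188\right)\right)}{3} = \left(- \frac{47}{3}\right) 564 = -8836$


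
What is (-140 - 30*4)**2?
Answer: 67600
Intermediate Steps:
(-140 - 30*4)**2 = (-140 - 120)**2 = (-260)**2 = 67600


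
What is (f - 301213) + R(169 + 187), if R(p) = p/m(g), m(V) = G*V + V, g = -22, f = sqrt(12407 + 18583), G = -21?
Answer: -33133341/110 + sqrt(30990) ≈ -3.0104e+5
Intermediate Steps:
f = sqrt(30990) ≈ 176.04
m(V) = -20*V (m(V) = -21*V + V = -20*V)
R(p) = p/440 (R(p) = p/((-20*(-22))) = p/440)
(f - 301213) + R(169 + 187) = (sqrt(30990) - 301213) + (169 + 187)/440 = (-301213 + sqrt(30990)) + (1/440)*356 = (-301213 + sqrt(30990)) + 89/110 = -33133341/110 + sqrt(30990)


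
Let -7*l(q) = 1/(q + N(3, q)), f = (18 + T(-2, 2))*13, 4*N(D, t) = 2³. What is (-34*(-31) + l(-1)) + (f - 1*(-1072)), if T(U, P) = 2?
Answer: 16701/7 ≈ 2385.9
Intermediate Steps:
N(D, t) = 2 (N(D, t) = (¼)*2³ = (¼)*8 = 2)
f = 260 (f = (18 + 2)*13 = 20*13 = 260)
l(q) = -1/(7*(2 + q)) (l(q) = -1/(7*(q + 2)) = -1/(7*(2 + q)))
(-34*(-31) + l(-1)) + (f - 1*(-1072)) = (-34*(-31) - 1/(14 + 7*(-1))) + (260 - 1*(-1072)) = (1054 - 1/(14 - 7)) + (260 + 1072) = (1054 - 1/7) + 1332 = (1054 - 1*⅐) + 1332 = (1054 - ⅐) + 1332 = 7377/7 + 1332 = 16701/7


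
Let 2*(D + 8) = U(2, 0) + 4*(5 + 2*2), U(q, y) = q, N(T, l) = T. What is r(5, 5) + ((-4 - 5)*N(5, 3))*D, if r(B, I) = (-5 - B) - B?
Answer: -510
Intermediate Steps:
r(B, I) = -5 - 2*B
D = 11 (D = -8 + (2 + 4*(5 + 2*2))/2 = -8 + (2 + 4*(5 + 4))/2 = -8 + (2 + 4*9)/2 = -8 + (2 + 36)/2 = -8 + (½)*38 = -8 + 19 = 11)
r(5, 5) + ((-4 - 5)*N(5, 3))*D = (-5 - 2*5) + ((-4 - 5)*5)*11 = (-5 - 10) - 9*5*11 = -15 - 45*11 = -15 - 495 = -510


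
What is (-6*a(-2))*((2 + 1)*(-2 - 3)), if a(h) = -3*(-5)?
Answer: 1350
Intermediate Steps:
a(h) = 15
(-6*a(-2))*((2 + 1)*(-2 - 3)) = (-6*15)*((2 + 1)*(-2 - 3)) = -270*(-5) = -90*(-15) = 1350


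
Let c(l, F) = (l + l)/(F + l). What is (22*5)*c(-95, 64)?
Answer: 20900/31 ≈ 674.19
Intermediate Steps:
c(l, F) = 2*l/(F + l) (c(l, F) = (2*l)/(F + l) = 2*l/(F + l))
(22*5)*c(-95, 64) = (22*5)*(2*(-95)/(64 - 95)) = 110*(2*(-95)/(-31)) = 110*(2*(-95)*(-1/31)) = 110*(190/31) = 20900/31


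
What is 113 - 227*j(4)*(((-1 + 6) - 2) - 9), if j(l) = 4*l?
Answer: 21905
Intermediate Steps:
113 - 227*j(4)*(((-1 + 6) - 2) - 9) = 113 - 227*4*4*(((-1 + 6) - 2) - 9) = 113 - 3632*((5 - 2) - 9) = 113 - 3632*(3 - 9) = 113 - 3632*(-6) = 113 - 227*(-96) = 113 + 21792 = 21905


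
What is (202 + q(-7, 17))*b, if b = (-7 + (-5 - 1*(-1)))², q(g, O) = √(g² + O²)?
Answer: 24442 + 1573*√2 ≈ 26667.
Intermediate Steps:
q(g, O) = √(O² + g²)
b = 121 (b = (-7 + (-5 + 1))² = (-7 - 4)² = (-11)² = 121)
(202 + q(-7, 17))*b = (202 + √(17² + (-7)²))*121 = (202 + √(289 + 49))*121 = (202 + √338)*121 = (202 + 13*√2)*121 = 24442 + 1573*√2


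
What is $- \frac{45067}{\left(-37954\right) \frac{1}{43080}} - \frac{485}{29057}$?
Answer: $\frac{4029553625345}{78773527} \approx 51154.0$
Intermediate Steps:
$- \frac{45067}{\left(-37954\right) \frac{1}{43080}} - \frac{485}{29057} = - \frac{45067}{- \frac{18977}{21540}} - \frac{485}{29057} = \left(-45067\right) \left(- \frac{21540}{18977}\right) - \frac{485}{29057} = \frac{970743180}{18977} - \frac{485}{29057} = \frac{4029553625345}{78773527}$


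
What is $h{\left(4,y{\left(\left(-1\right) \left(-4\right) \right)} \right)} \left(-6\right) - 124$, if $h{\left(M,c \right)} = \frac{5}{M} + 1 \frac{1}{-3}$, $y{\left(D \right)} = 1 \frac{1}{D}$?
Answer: $- \frac{259}{2} \approx -129.5$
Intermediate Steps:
$y{\left(D \right)} = \frac{1}{D}$
$h{\left(M,c \right)} = - \frac{1}{3} + \frac{5}{M}$ ($h{\left(M,c \right)} = \frac{5}{M} + 1 \left(- \frac{1}{3}\right) = \frac{5}{M} - \frac{1}{3} = - \frac{1}{3} + \frac{5}{M}$)
$h{\left(4,y{\left(\left(-1\right) \left(-4\right) \right)} \right)} \left(-6\right) - 124 = \frac{15 - 4}{3 \cdot 4} \left(-6\right) - 124 = \frac{1}{3} \cdot \frac{1}{4} \left(15 - 4\right) \left(-6\right) - 124 = \frac{1}{3} \cdot \frac{1}{4} \cdot 11 \left(-6\right) - 124 = \frac{11}{12} \left(-6\right) - 124 = - \frac{11}{2} - 124 = - \frac{259}{2}$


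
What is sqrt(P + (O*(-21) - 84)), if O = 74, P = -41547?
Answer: I*sqrt(43185) ≈ 207.81*I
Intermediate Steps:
sqrt(P + (O*(-21) - 84)) = sqrt(-41547 + (74*(-21) - 84)) = sqrt(-41547 + (-1554 - 84)) = sqrt(-41547 - 1638) = sqrt(-43185) = I*sqrt(43185)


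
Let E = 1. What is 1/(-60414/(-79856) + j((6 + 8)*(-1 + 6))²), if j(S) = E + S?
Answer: 39928/201307255 ≈ 0.00019834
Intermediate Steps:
j(S) = 1 + S
1/(-60414/(-79856) + j((6 + 8)*(-1 + 6))²) = 1/(-60414/(-79856) + (1 + (6 + 8)*(-1 + 6))²) = 1/(-60414*(-1/79856) + (1 + 14*5)²) = 1/(30207/39928 + (1 + 70)²) = 1/(30207/39928 + 71²) = 1/(30207/39928 + 5041) = 1/(201307255/39928) = 39928/201307255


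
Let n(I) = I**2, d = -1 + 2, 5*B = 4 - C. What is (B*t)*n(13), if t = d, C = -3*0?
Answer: 676/5 ≈ 135.20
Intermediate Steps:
C = 0
B = 4/5 (B = (4 - 1*0)/5 = (4 + 0)/5 = (1/5)*4 = 4/5 ≈ 0.80000)
d = 1
t = 1
(B*t)*n(13) = ((4/5)*1)*13**2 = (4/5)*169 = 676/5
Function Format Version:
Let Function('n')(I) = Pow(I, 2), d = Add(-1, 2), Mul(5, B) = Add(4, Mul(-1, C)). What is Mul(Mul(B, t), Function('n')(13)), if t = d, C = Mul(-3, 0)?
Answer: Rational(676, 5) ≈ 135.20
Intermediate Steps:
C = 0
B = Rational(4, 5) (B = Mul(Rational(1, 5), Add(4, Mul(-1, 0))) = Mul(Rational(1, 5), Add(4, 0)) = Mul(Rational(1, 5), 4) = Rational(4, 5) ≈ 0.80000)
d = 1
t = 1
Mul(Mul(B, t), Function('n')(13)) = Mul(Mul(Rational(4, 5), 1), Pow(13, 2)) = Mul(Rational(4, 5), 169) = Rational(676, 5)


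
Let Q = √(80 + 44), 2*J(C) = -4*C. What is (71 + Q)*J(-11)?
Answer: 1562 + 44*√31 ≈ 1807.0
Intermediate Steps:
J(C) = -2*C (J(C) = (-4*C)/2 = -2*C)
Q = 2*√31 (Q = √124 = 2*√31 ≈ 11.136)
(71 + Q)*J(-11) = (71 + 2*√31)*(-2*(-11)) = (71 + 2*√31)*22 = 1562 + 44*√31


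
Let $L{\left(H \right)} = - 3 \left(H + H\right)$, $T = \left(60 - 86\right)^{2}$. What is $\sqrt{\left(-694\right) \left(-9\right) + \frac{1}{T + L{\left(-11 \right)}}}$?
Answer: $\frac{\sqrt{3438823486}}{742} \approx 79.032$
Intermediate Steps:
$T = 676$ ($T = \left(-26\right)^{2} = 676$)
$L{\left(H \right)} = - 6 H$ ($L{\left(H \right)} = - 3 \cdot 2 H = - 6 H$)
$\sqrt{\left(-694\right) \left(-9\right) + \frac{1}{T + L{\left(-11 \right)}}} = \sqrt{\left(-694\right) \left(-9\right) + \frac{1}{676 - -66}} = \sqrt{6246 + \frac{1}{676 + 66}} = \sqrt{6246 + \frac{1}{742}} = \sqrt{\frac{4634533}{742}} = \frac{\sqrt{3438823486}}{742}$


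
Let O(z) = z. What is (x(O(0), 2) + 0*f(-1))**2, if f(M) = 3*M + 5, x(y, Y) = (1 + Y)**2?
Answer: 81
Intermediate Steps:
f(M) = 5 + 3*M
(x(O(0), 2) + 0*f(-1))**2 = ((1 + 2)**2 + 0*(5 + 3*(-1)))**2 = (3**2 + 0*(5 - 3))**2 = (9 + 0*2)**2 = (9 + 0)**2 = 9**2 = 81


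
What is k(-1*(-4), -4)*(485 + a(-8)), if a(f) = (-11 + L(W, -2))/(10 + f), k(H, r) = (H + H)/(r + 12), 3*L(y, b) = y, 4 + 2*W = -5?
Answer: 1915/4 ≈ 478.75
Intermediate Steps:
W = -9/2 (W = -2 + (½)*(-5) = -2 - 5/2 = -9/2 ≈ -4.5000)
L(y, b) = y/3
k(H, r) = 2*H/(12 + r) (k(H, r) = (2*H)/(12 + r) = 2*H/(12 + r))
a(f) = -25/(2*(10 + f)) (a(f) = (-11 + (⅓)*(-9/2))/(10 + f) = (-11 - 3/2)/(10 + f) = -25/(2*(10 + f)))
k(-1*(-4), -4)*(485 + a(-8)) = (2*(-1*(-4))/(12 - 4))*(485 - 25/(20 + 2*(-8))) = (2*4/8)*(485 - 25/(20 - 16)) = (2*4*(⅛))*(485 - 25/4) = 1*(485 - 25*¼) = 1*(485 - 25/4) = 1*(1915/4) = 1915/4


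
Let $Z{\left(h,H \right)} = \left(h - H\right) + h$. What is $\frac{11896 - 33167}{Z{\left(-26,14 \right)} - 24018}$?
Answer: $\frac{21271}{24084} \approx 0.8832$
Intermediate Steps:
$Z{\left(h,H \right)} = - H + 2 h$
$\frac{11896 - 33167}{Z{\left(-26,14 \right)} - 24018} = \frac{11896 - 33167}{\left(\left(-1\right) 14 + 2 \left(-26\right)\right) - 24018} = - \frac{21271}{\left(-14 - 52\right) - 24018} = - \frac{21271}{-66 - 24018} = - \frac{21271}{-24084} = \left(-21271\right) \left(- \frac{1}{24084}\right) = \frac{21271}{24084}$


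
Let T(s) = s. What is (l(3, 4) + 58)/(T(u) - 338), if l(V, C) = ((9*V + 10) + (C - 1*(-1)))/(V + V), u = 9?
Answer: -65/329 ≈ -0.19757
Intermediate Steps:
l(V, C) = (11 + C + 9*V)/(2*V) (l(V, C) = ((10 + 9*V) + (C + 1))/((2*V)) = ((10 + 9*V) + (1 + C))*(1/(2*V)) = (11 + C + 9*V)*(1/(2*V)) = (11 + C + 9*V)/(2*V))
(l(3, 4) + 58)/(T(u) - 338) = ((½)*(11 + 4 + 9*3)/3 + 58)/(9 - 338) = ((½)*(⅓)*(11 + 4 + 27) + 58)/(-329) = ((½)*(⅓)*42 + 58)*(-1/329) = (7 + 58)*(-1/329) = 65*(-1/329) = -65/329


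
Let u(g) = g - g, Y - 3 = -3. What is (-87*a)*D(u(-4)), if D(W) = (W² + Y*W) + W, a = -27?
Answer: 0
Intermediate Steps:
Y = 0 (Y = 3 - 3 = 0)
u(g) = 0
D(W) = W + W² (D(W) = (W² + 0*W) + W = (W² + 0) + W = W² + W = W + W²)
(-87*a)*D(u(-4)) = (-87*(-27))*(0*(1 + 0)) = 2349*(0*1) = 2349*0 = 0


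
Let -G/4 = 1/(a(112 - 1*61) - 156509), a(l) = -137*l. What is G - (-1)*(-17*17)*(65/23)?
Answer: -767818067/940102 ≈ -816.74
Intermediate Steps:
G = 1/40874 (G = -4/(-137*(112 - 1*61) - 156509) = -4/(-137*(112 - 61) - 156509) = -4/(-137*51 - 156509) = -4/(-6987 - 156509) = -4/(-163496) = -4*(-1/163496) = 1/40874 ≈ 2.4465e-5)
G - (-1)*(-17*17)*(65/23) = 1/40874 - (-1)*(-17*17)*(65/23) = 1/40874 - (-1)*(-18785/23) = 1/40874 - (-1)*(-289*65/23) = 1/40874 - (-1)*(-18785)/23 = 1/40874 - 1*18785/23 = 1/40874 - 18785/23 = -767818067/940102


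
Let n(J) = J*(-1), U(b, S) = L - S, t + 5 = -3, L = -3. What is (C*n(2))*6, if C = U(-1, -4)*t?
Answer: 96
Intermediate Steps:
t = -8 (t = -5 - 3 = -8)
U(b, S) = -3 - S
n(J) = -J
C = -8 (C = (-3 - 1*(-4))*(-8) = (-3 + 4)*(-8) = 1*(-8) = -8)
(C*n(2))*6 = -(-8)*2*6 = -8*(-2)*6 = 16*6 = 96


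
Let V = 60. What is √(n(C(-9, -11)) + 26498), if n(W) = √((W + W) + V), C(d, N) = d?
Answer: √(26498 + √42) ≈ 162.80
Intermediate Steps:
n(W) = √(60 + 2*W) (n(W) = √((W + W) + 60) = √(2*W + 60) = √(60 + 2*W))
√(n(C(-9, -11)) + 26498) = √(√(60 + 2*(-9)) + 26498) = √(√(60 - 18) + 26498) = √(√42 + 26498) = √(26498 + √42)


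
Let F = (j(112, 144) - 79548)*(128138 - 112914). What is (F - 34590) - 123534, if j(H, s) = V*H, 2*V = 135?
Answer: -1096103436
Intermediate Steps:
V = 135/2 (V = (½)*135 = 135/2 ≈ 67.500)
j(H, s) = 135*H/2
F = -1095945312 (F = ((135/2)*112 - 79548)*(128138 - 112914) = (7560 - 79548)*15224 = -71988*15224 = -1095945312)
(F - 34590) - 123534 = (-1095945312 - 34590) - 123534 = -1095979902 - 123534 = -1096103436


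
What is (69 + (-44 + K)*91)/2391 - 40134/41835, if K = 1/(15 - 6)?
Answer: -780474362/300082455 ≈ -2.6009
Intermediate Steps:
K = ⅑ (K = 1/9 = ⅑ ≈ 0.11111)
(69 + (-44 + K)*91)/2391 - 40134/41835 = (69 + (-44 + ⅑)*91)/2391 - 40134/41835 = (69 - 395/9*91)*(1/2391) - 40134*1/41835 = (69 - 35945/9)*(1/2391) - 13378/13945 = -35324/9*1/2391 - 13378/13945 = -35324/21519 - 13378/13945 = -780474362/300082455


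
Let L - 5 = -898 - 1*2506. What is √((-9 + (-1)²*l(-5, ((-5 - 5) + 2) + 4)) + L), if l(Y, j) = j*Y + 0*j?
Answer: 22*I*√7 ≈ 58.207*I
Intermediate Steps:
L = -3399 (L = 5 + (-898 - 1*2506) = 5 + (-898 - 2506) = 5 - 3404 = -3399)
l(Y, j) = Y*j (l(Y, j) = Y*j + 0 = Y*j)
√((-9 + (-1)²*l(-5, ((-5 - 5) + 2) + 4)) + L) = √((-9 + (-1)²*(-5*(((-5 - 5) + 2) + 4))) - 3399) = √((-9 + 1*(-5*((-10 + 2) + 4))) - 3399) = √((-9 + 1*(-5*(-8 + 4))) - 3399) = √((-9 + 1*(-5*(-4))) - 3399) = √((-9 + 1*20) - 3399) = √((-9 + 20) - 3399) = √(11 - 3399) = √(-3388) = 22*I*√7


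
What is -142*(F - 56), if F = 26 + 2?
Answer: 3976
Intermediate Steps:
F = 28
-142*(F - 56) = -142*(28 - 56) = -142*(-28) = 3976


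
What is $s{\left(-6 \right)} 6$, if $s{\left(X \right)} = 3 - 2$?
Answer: $6$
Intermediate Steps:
$s{\left(X \right)} = 1$
$s{\left(-6 \right)} 6 = 1 \cdot 6 = 6$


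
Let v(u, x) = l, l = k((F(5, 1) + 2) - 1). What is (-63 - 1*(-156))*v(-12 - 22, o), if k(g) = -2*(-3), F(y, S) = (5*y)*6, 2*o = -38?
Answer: 558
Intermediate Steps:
o = -19 (o = (½)*(-38) = -19)
F(y, S) = 30*y
k(g) = 6
l = 6
v(u, x) = 6
(-63 - 1*(-156))*v(-12 - 22, o) = (-63 - 1*(-156))*6 = (-63 + 156)*6 = 93*6 = 558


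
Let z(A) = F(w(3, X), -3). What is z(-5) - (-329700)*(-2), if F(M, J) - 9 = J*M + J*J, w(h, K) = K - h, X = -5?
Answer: -659358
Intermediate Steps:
F(M, J) = 9 + J**2 + J*M (F(M, J) = 9 + (J*M + J*J) = 9 + (J*M + J**2) = 9 + (J**2 + J*M) = 9 + J**2 + J*M)
z(A) = 42 (z(A) = 9 + (-3)**2 - 3*(-5 - 1*3) = 9 + 9 - 3*(-5 - 3) = 9 + 9 - 3*(-8) = 9 + 9 + 24 = 42)
z(-5) - (-329700)*(-2) = 42 - (-329700)*(-2) = 42 - 1099*600 = 42 - 659400 = -659358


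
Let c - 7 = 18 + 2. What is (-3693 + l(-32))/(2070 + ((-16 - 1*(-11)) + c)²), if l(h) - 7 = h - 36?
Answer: -1877/1277 ≈ -1.4699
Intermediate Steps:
c = 27 (c = 7 + (18 + 2) = 7 + 20 = 27)
l(h) = -29 + h (l(h) = 7 + (h - 36) = 7 + (-36 + h) = -29 + h)
(-3693 + l(-32))/(2070 + ((-16 - 1*(-11)) + c)²) = (-3693 + (-29 - 32))/(2070 + ((-16 - 1*(-11)) + 27)²) = (-3693 - 61)/(2070 + ((-16 + 11) + 27)²) = -3754/(2070 + (-5 + 27)²) = -3754/(2070 + 22²) = -3754/(2070 + 484) = -3754/2554 = -3754*1/2554 = -1877/1277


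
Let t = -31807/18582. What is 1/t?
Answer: -18582/31807 ≈ -0.58421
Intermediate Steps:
t = -31807/18582 (t = -31807*1/18582 = -31807/18582 ≈ -1.7117)
1/t = 1/(-31807/18582) = -18582/31807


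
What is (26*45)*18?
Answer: 21060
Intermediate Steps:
(26*45)*18 = 1170*18 = 21060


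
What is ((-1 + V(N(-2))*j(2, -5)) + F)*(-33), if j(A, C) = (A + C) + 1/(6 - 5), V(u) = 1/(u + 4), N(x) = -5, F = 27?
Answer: -924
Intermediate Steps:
V(u) = 1/(4 + u)
j(A, C) = 1 + A + C (j(A, C) = (A + C) + 1/1 = (A + C) + 1 = 1 + A + C)
((-1 + V(N(-2))*j(2, -5)) + F)*(-33) = ((-1 + (1 + 2 - 5)/(4 - 5)) + 27)*(-33) = ((-1 - 2/(-1)) + 27)*(-33) = ((-1 - 1*(-2)) + 27)*(-33) = ((-1 + 2) + 27)*(-33) = (1 + 27)*(-33) = 28*(-33) = -924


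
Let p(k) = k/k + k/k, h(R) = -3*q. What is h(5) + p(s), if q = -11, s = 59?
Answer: 35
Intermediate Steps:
h(R) = 33 (h(R) = -3*(-11) = 33)
p(k) = 2 (p(k) = 1 + 1 = 2)
h(5) + p(s) = 33 + 2 = 35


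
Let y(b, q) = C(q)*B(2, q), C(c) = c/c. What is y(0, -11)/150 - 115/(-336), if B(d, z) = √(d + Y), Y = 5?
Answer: 115/336 + √7/150 ≈ 0.35990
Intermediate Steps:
B(d, z) = √(5 + d) (B(d, z) = √(d + 5) = √(5 + d))
C(c) = 1
y(b, q) = √7 (y(b, q) = 1*√(5 + 2) = 1*√7 = √7)
y(0, -11)/150 - 115/(-336) = √7/150 - 115/(-336) = √7*(1/150) - 115*(-1/336) = √7/150 + 115/336 = 115/336 + √7/150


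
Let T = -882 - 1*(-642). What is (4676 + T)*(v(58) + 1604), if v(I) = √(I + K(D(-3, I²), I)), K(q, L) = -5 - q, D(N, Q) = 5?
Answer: 7115344 + 17744*√3 ≈ 7.1461e+6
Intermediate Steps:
v(I) = √(-10 + I) (v(I) = √(I + (-5 - 1*5)) = √(I + (-5 - 5)) = √(I - 10) = √(-10 + I))
T = -240 (T = -882 + 642 = -240)
(4676 + T)*(v(58) + 1604) = (4676 - 240)*(√(-10 + 58) + 1604) = 4436*(√48 + 1604) = 4436*(4*√3 + 1604) = 4436*(1604 + 4*√3) = 7115344 + 17744*√3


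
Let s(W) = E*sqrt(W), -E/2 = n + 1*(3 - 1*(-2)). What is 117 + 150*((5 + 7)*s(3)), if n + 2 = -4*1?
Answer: 117 + 3600*sqrt(3) ≈ 6352.4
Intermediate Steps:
n = -6 (n = -2 - 4*1 = -2 - 4 = -6)
E = 2 (E = -2*(-6 + 1*(3 - 1*(-2))) = -2*(-6 + 1*(3 + 2)) = -2*(-6 + 1*5) = -2*(-6 + 5) = -2*(-1) = 2)
s(W) = 2*sqrt(W)
117 + 150*((5 + 7)*s(3)) = 117 + 150*((5 + 7)*(2*sqrt(3))) = 117 + 150*(12*(2*sqrt(3))) = 117 + 150*(24*sqrt(3)) = 117 + 3600*sqrt(3)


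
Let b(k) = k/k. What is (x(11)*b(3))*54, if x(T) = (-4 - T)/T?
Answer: -810/11 ≈ -73.636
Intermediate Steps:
b(k) = 1
x(T) = (-4 - T)/T
(x(11)*b(3))*54 = (((-4 - 1*11)/11)*1)*54 = (((-4 - 11)/11)*1)*54 = (((1/11)*(-15))*1)*54 = -15/11*1*54 = -15/11*54 = -810/11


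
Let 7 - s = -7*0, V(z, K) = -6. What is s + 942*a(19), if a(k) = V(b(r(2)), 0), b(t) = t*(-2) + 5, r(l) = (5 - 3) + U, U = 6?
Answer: -5645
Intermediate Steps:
r(l) = 8 (r(l) = (5 - 3) + 6 = 2 + 6 = 8)
b(t) = 5 - 2*t (b(t) = -2*t + 5 = 5 - 2*t)
a(k) = -6
s = 7 (s = 7 - (-7)*0 = 7 - 1*0 = 7 + 0 = 7)
s + 942*a(19) = 7 + 942*(-6) = 7 - 5652 = -5645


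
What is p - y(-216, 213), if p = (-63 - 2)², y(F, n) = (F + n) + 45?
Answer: 4183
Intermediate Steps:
y(F, n) = 45 + F + n
p = 4225 (p = (-65)² = 4225)
p - y(-216, 213) = 4225 - (45 - 216 + 213) = 4225 - 1*42 = 4225 - 42 = 4183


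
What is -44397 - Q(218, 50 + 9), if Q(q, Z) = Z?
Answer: -44456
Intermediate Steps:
-44397 - Q(218, 50 + 9) = -44397 - (50 + 9) = -44397 - 1*59 = -44397 - 59 = -44456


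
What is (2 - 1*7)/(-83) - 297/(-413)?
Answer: 26716/34279 ≈ 0.77937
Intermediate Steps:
(2 - 1*7)/(-83) - 297/(-413) = (2 - 7)*(-1/83) - 297*(-1/413) = -5*(-1/83) + 297/413 = 5/83 + 297/413 = 26716/34279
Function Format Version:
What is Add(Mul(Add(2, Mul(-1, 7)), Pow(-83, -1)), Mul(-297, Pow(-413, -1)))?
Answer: Rational(26716, 34279) ≈ 0.77937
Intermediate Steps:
Add(Mul(Add(2, Mul(-1, 7)), Pow(-83, -1)), Mul(-297, Pow(-413, -1))) = Add(Mul(Add(2, -7), Rational(-1, 83)), Mul(-297, Rational(-1, 413))) = Add(Mul(-5, Rational(-1, 83)), Rational(297, 413)) = Add(Rational(5, 83), Rational(297, 413)) = Rational(26716, 34279)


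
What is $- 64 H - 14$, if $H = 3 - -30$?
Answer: $-2126$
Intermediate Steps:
$H = 33$ ($H = 3 + 30 = 33$)
$- 64 H - 14 = \left(-64\right) 33 - 14 = -2112 - 14 = -2126$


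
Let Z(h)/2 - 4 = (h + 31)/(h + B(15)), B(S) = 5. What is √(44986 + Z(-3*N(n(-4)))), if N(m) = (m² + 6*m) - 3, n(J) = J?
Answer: 5*√649762/19 ≈ 212.13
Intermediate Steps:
N(m) = -3 + m² + 6*m
Z(h) = 8 + 2*(31 + h)/(5 + h) (Z(h) = 8 + 2*((h + 31)/(h + 5)) = 8 + 2*((31 + h)/(5 + h)) = 8 + 2*(31 + h)/(5 + h))
√(44986 + Z(-3*N(n(-4)))) = √(44986 + 2*(51 + 5*(-3*(-3 + (-4)² + 6*(-4))))/(5 - 3*(-3 + (-4)² + 6*(-4)))) = √(44986 + 2*(51 + 5*(-3*(-3 + 16 - 24)))/(5 - 3*(-3 + 16 - 24))) = √(44986 + 2*(51 + 5*(-3*(-11)))/(5 - 3*(-11))) = √(44986 + 2*(51 + 5*33)/(5 + 33)) = √(44986 + 2*(51 + 165)/38) = √(44986 + 2*(1/38)*216) = √(44986 + 216/19) = √(854950/19) = 5*√649762/19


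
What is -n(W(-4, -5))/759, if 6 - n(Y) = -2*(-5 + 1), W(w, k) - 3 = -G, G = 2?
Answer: 2/759 ≈ 0.0026350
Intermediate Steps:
W(w, k) = 1 (W(w, k) = 3 - 1*2 = 3 - 2 = 1)
n(Y) = -2 (n(Y) = 6 - (-2)*(-5 + 1) = 6 - (-2)*(-4) = 6 - 1*8 = 6 - 8 = -2)
-n(W(-4, -5))/759 = -(-2)/759 = -1*(-2/759) = 2/759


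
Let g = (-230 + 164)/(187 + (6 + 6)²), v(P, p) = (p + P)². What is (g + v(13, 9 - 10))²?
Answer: 2265569604/109561 ≈ 20679.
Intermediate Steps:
v(P, p) = (P + p)²
g = -66/331 (g = -66/(187 + 12²) = -66/(187 + 144) = -66/331 ≈ -0.19940)
(g + v(13, 9 - 10))² = (-66/331 + (13 + (9 - 10))²)² = (-66/331 + (13 - 1)²)² = (-66/331 + 12²)² = (-66/331 + 144)² = (47598/331)² = 2265569604/109561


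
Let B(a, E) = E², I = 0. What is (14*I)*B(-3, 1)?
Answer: 0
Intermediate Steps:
(14*I)*B(-3, 1) = (14*0)*1² = 0*1 = 0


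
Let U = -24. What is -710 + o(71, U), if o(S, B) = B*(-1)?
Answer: -686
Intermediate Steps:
o(S, B) = -B
-710 + o(71, U) = -710 - 1*(-24) = -710 + 24 = -686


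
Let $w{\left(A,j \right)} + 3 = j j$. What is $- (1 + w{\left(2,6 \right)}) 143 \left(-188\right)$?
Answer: $914056$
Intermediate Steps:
$w{\left(A,j \right)} = -3 + j^{2}$ ($w{\left(A,j \right)} = -3 + j j = -3 + j^{2}$)
$- (1 + w{\left(2,6 \right)}) 143 \left(-188\right) = - (1 - \left(3 - 6^{2}\right)) 143 \left(-188\right) = - (1 + \left(-3 + 36\right)) 143 \left(-188\right) = - (1 + 33) 143 \left(-188\right) = \left(-1\right) 34 \cdot 143 \left(-188\right) = \left(-34\right) 143 \left(-188\right) = \left(-4862\right) \left(-188\right) = 914056$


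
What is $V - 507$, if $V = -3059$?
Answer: $-3566$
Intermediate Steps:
$V - 507 = -3059 - 507 = -3566$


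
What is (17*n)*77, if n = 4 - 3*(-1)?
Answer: 9163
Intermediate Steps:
n = 7 (n = 4 + 3 = 7)
(17*n)*77 = (17*7)*77 = 119*77 = 9163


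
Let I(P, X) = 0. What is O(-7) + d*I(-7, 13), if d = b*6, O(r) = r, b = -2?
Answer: -7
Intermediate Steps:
d = -12 (d = -2*6 = -12)
O(-7) + d*I(-7, 13) = -7 - 12*0 = -7 + 0 = -7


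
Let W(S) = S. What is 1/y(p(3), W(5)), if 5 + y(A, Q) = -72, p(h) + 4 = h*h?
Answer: -1/77 ≈ -0.012987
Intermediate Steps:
p(h) = -4 + h² (p(h) = -4 + h*h = -4 + h²)
y(A, Q) = -77 (y(A, Q) = -5 - 72 = -77)
1/y(p(3), W(5)) = 1/(-77) = -1/77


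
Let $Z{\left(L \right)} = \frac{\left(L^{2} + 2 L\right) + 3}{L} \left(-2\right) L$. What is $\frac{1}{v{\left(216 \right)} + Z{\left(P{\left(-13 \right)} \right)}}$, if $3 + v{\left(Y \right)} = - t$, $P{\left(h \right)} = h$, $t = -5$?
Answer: $- \frac{1}{290} \approx -0.0034483$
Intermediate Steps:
$Z{\left(L \right)} = -6 - 4 L - 2 L^{2}$ ($Z{\left(L \right)} = \frac{3 + L^{2} + 2 L}{L} \left(-2\right) L = - \frac{2 \left(3 + L^{2} + 2 L\right)}{L} L = -6 - 4 L - 2 L^{2}$)
$v{\left(Y \right)} = 2$ ($v{\left(Y \right)} = -3 - -5 = -3 + 5 = 2$)
$\frac{1}{v{\left(216 \right)} + Z{\left(P{\left(-13 \right)} \right)}} = \frac{1}{2 - \left(-46 + 338\right)} = \frac{1}{2 - 292} = \frac{1}{-290} = - \frac{1}{290}$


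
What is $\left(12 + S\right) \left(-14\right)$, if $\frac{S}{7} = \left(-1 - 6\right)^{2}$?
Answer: $-4970$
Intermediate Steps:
$S = 343$ ($S = 7 \left(-1 - 6\right)^{2} = 7 \left(-7\right)^{2} = 7 \cdot 49 = 343$)
$\left(12 + S\right) \left(-14\right) = \left(12 + 343\right) \left(-14\right) = 355 \left(-14\right) = -4970$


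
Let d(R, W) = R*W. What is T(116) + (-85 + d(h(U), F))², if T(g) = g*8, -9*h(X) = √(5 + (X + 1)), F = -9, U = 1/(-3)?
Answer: 24476/3 - 170*√51/3 ≈ 7754.0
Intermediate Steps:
U = -⅓ ≈ -0.33333
h(X) = -√(6 + X)/9 (h(X) = -√(5 + (X + 1))/9 = -√(5 + (1 + X))/9 = -√(6 + X)/9)
T(g) = 8*g
T(116) + (-85 + d(h(U), F))² = 8*116 + (-85 - √(6 - ⅓)/9*(-9))² = 928 + (-85 - √51/27*(-9))² = 928 + (-85 + √51/3)²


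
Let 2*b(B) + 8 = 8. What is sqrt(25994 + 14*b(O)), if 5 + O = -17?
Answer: sqrt(25994) ≈ 161.23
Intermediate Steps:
O = -22 (O = -5 - 17 = -22)
b(B) = 0 (b(B) = -4 + (1/2)*8 = -4 + 4 = 0)
sqrt(25994 + 14*b(O)) = sqrt(25994 + 14*0) = sqrt(25994 + 0) = sqrt(25994)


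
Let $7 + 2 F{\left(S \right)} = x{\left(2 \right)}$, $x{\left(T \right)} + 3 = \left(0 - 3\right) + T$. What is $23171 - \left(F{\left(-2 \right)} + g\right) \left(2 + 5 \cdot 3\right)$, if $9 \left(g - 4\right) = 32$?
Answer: $\frac{416449}{18} \approx 23136.0$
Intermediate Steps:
$g = \frac{68}{9}$ ($g = 4 + \frac{1}{9} \cdot 32 = 4 + \frac{32}{9} = \frac{68}{9} \approx 7.5556$)
$x{\left(T \right)} = -6 + T$ ($x{\left(T \right)} = -3 + \left(\left(0 - 3\right) + T\right) = -3 + \left(-3 + T\right) = -6 + T$)
$F{\left(S \right)} = - \frac{11}{2}$ ($F{\left(S \right)} = - \frac{7}{2} + \frac{-6 + 2}{2} = - \frac{7}{2} + \frac{1}{2} \left(-4\right) = - \frac{7}{2} - 2 = - \frac{11}{2}$)
$23171 - \left(F{\left(-2 \right)} + g\right) \left(2 + 5 \cdot 3\right) = 23171 - \left(- \frac{11}{2} + \frac{68}{9}\right) \left(2 + 5 \cdot 3\right) = 23171 - \frac{37 \left(2 + 15\right)}{18} = 23171 - \frac{37}{18} \cdot 17 = 23171 - \frac{629}{18} = \frac{416449}{18}$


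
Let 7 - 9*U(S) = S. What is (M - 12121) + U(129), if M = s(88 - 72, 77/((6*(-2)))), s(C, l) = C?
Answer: -109067/9 ≈ -12119.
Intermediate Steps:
U(S) = 7/9 - S/9
M = 16 (M = 88 - 72 = 16)
(M - 12121) + U(129) = (16 - 12121) + (7/9 - ⅑*129) = -12105 + (7/9 - 43/3) = -12105 - 122/9 = -109067/9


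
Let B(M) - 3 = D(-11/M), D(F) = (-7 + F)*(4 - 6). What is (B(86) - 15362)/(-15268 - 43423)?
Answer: 659824/2523713 ≈ 0.26145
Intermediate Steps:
D(F) = 14 - 2*F (D(F) = (-7 + F)*(-2) = 14 - 2*F)
B(M) = 17 + 22/M (B(M) = 3 + (14 - (-22)/M) = 3 + (14 + 22/M) = 17 + 22/M)
(B(86) - 15362)/(-15268 - 43423) = ((17 + 22/86) - 15362)/(-15268 - 43423) = ((17 + 22*(1/86)) - 15362)/(-58691) = ((17 + 11/43) - 15362)*(-1/58691) = (742/43 - 15362)*(-1/58691) = -659824/43*(-1/58691) = 659824/2523713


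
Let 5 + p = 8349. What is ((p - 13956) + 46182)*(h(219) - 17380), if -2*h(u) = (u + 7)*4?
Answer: -723444240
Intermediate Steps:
p = 8344 (p = -5 + 8349 = 8344)
h(u) = -14 - 2*u (h(u) = -(u + 7)*4/2 = -(7 + u)*4/2 = -(28 + 4*u)/2 = -14 - 2*u)
((p - 13956) + 46182)*(h(219) - 17380) = ((8344 - 13956) + 46182)*((-14 - 2*219) - 17380) = (-5612 + 46182)*((-14 - 438) - 17380) = 40570*(-452 - 17380) = 40570*(-17832) = -723444240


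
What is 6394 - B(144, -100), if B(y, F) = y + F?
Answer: 6350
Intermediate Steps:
B(y, F) = F + y
6394 - B(144, -100) = 6394 - (-100 + 144) = 6394 - 1*44 = 6394 - 44 = 6350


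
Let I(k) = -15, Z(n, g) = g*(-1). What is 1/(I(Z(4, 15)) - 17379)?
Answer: -1/17394 ≈ -5.7491e-5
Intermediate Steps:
Z(n, g) = -g
1/(I(Z(4, 15)) - 17379) = 1/(-15 - 17379) = 1/(-17394) = -1/17394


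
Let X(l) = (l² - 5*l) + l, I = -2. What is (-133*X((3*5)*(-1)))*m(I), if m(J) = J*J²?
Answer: 303240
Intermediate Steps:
X(l) = l² - 4*l
m(J) = J³
(-133*X((3*5)*(-1)))*m(I) = -133*(3*5)*(-1)*(-4 + (3*5)*(-1))*(-2)³ = -133*15*(-1)*(-4 + 15*(-1))*(-8) = -(-1995)*(-4 - 15)*(-8) = -(-1995)*(-19)*(-8) = -133*285*(-8) = -37905*(-8) = 303240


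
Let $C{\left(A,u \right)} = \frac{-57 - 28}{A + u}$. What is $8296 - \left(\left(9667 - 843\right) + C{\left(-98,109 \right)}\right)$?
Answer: $- \frac{5723}{11} \approx -520.27$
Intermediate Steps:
$C{\left(A,u \right)} = - \frac{85}{A + u}$
$8296 - \left(\left(9667 - 843\right) + C{\left(-98,109 \right)}\right) = 8296 - \left(\left(9667 - 843\right) - \frac{85}{-98 + 109}\right) = 8296 - \left(8824 - \frac{85}{11}\right) = 8296 - \frac{96979}{11} = - \frac{5723}{11}$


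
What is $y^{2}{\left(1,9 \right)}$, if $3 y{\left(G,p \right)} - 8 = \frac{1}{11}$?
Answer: $\frac{7921}{1089} \approx 7.2736$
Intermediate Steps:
$y{\left(G,p \right)} = \frac{89}{33}$ ($y{\left(G,p \right)} = \frac{8}{3} + \frac{1}{3 \cdot 11} = \frac{8}{3} + \frac{1}{3} \cdot \frac{1}{11} = \frac{8}{3} + \frac{1}{33} = \frac{89}{33}$)
$y^{2}{\left(1,9 \right)} = \left(\frac{89}{33}\right)^{2} = \frac{7921}{1089}$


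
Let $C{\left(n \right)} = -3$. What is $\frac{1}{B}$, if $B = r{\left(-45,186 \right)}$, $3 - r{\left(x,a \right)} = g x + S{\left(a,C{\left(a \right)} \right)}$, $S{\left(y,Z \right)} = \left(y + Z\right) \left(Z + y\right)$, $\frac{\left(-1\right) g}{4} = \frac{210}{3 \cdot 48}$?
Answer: $- \frac{2}{67497} \approx -2.9631 \cdot 10^{-5}$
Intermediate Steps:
$g = - \frac{35}{6}$ ($g = - 4 \frac{210}{3 \cdot 48} = - 4 \cdot \frac{210}{144} = - 4 \cdot 210 \cdot \frac{1}{144} = \left(-4\right) \frac{35}{24} = - \frac{35}{6} \approx -5.8333$)
$S{\left(y,Z \right)} = \left(Z + y\right)^{2}$ ($S{\left(y,Z \right)} = \left(Z + y\right) \left(Z + y\right) = \left(Z + y\right)^{2}$)
$r{\left(x,a \right)} = 3 - \left(-3 + a\right)^{2} + \frac{35 x}{6}$ ($r{\left(x,a \right)} = 3 - \left(- \frac{35 x}{6} + \left(-3 + a\right)^{2}\right) = 3 - \left(\left(-3 + a\right)^{2} - \frac{35 x}{6}\right) = 3 + \left(- \left(-3 + a\right)^{2} + \frac{35 x}{6}\right) = 3 - \left(-3 + a\right)^{2} + \frac{35 x}{6}$)
$B = - \frac{67497}{2}$ ($B = 3 - \left(-3 + 186\right)^{2} + \frac{35}{6} \left(-45\right) = 3 - 183^{2} - \frac{525}{2} = 3 - 33489 - \frac{525}{2} = - \frac{67497}{2} \approx -33749.0$)
$\frac{1}{B} = \frac{1}{- \frac{67497}{2}} = - \frac{2}{67497}$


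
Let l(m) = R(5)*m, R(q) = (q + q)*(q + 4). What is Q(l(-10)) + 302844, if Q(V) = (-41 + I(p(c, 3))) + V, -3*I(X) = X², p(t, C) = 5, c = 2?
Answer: 905684/3 ≈ 3.0189e+5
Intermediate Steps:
R(q) = 2*q*(4 + q) (R(q) = (2*q)*(4 + q) = 2*q*(4 + q))
I(X) = -X²/3
l(m) = 90*m (l(m) = (2*5*(4 + 5))*m = (2*5*9)*m = 90*m)
Q(V) = -148/3 + V (Q(V) = (-41 - ⅓*5²) + V = (-41 - ⅓*25) + V = (-41 - 25/3) + V = -148/3 + V)
Q(l(-10)) + 302844 = (-148/3 + 90*(-10)) + 302844 = (-148/3 - 900) + 302844 = -2848/3 + 302844 = 905684/3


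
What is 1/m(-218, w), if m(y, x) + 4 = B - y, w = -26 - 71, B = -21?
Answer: 1/193 ≈ 0.0051813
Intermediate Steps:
w = -97
m(y, x) = -25 - y (m(y, x) = -4 + (-21 - y) = -25 - y)
1/m(-218, w) = 1/(-25 - 1*(-218)) = 1/(-25 + 218) = 1/193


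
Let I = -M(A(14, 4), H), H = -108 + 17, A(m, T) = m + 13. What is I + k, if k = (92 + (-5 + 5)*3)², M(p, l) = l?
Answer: 8555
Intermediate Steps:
A(m, T) = 13 + m
H = -91
k = 8464 (k = (92 + 0*3)² = (92 + 0)² = 92² = 8464)
I = 91 (I = -1*(-91) = 91)
I + k = 91 + 8464 = 8555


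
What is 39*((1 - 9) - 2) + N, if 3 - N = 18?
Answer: -405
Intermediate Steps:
N = -15 (N = 3 - 1*18 = 3 - 18 = -15)
39*((1 - 9) - 2) + N = 39*((1 - 9) - 2) - 15 = 39*(-8 - 2) - 15 = 39*(-10) - 15 = -390 - 15 = -405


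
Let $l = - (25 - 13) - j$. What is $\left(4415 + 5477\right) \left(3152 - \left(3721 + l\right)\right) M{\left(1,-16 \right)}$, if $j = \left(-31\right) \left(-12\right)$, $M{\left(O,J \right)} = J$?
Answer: $29280320$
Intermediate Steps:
$j = 372$
$l = -384$ ($l = - (25 - 13) - 372 = \left(-1\right) 12 - 372 = -12 - 372 = -384$)
$\left(4415 + 5477\right) \left(3152 - \left(3721 + l\right)\right) M{\left(1,-16 \right)} = \left(4415 + 5477\right) \left(3152 - 3337\right) \left(-16\right) = 9892 \left(3152 + \left(-3721 + 384\right)\right) \left(-16\right) = 9892 \left(3152 - 3337\right) \left(-16\right) = 9892 \left(-185\right) \left(-16\right) = \left(-1830020\right) \left(-16\right) = 29280320$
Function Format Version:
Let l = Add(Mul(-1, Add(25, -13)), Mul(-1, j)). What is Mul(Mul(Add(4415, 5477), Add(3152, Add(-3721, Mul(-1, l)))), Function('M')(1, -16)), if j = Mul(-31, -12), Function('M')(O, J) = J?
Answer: 29280320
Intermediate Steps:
j = 372
l = -384 (l = Add(Mul(-1, Add(25, -13)), Mul(-1, 372)) = Add(Mul(-1, 12), -372) = Add(-12, -372) = -384)
Mul(Mul(Add(4415, 5477), Add(3152, Add(-3721, Mul(-1, l)))), Function('M')(1, -16)) = Mul(Mul(Add(4415, 5477), Add(3152, Add(-3721, Mul(-1, -384)))), -16) = Mul(Mul(9892, Add(3152, Add(-3721, 384))), -16) = Mul(Mul(9892, Add(3152, -3337)), -16) = Mul(Mul(9892, -185), -16) = Mul(-1830020, -16) = 29280320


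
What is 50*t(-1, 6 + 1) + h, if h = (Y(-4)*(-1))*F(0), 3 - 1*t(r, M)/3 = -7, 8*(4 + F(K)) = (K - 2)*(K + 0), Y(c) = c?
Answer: 1484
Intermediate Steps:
F(K) = -4 + K*(-2 + K)/8 (F(K) = -4 + ((K - 2)*(K + 0))/8 = -4 + ((-2 + K)*K)/8 = -4 + (K*(-2 + K))/8 = -4 + K*(-2 + K)/8)
t(r, M) = 30 (t(r, M) = 9 - 3*(-7) = 9 + 21 = 30)
h = -16 (h = (-4*(-1))*(-4 - 1/4*0 + (1/8)*0**2) = 4*(-4 + 0 + (1/8)*0) = 4*(-4 + 0 + 0) = 4*(-4) = -16)
50*t(-1, 6 + 1) + h = 50*30 - 16 = 1500 - 16 = 1484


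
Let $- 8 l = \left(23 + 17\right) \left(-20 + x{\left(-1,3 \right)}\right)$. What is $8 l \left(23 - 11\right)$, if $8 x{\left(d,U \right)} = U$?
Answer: $9420$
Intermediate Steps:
$x{\left(d,U \right)} = \frac{U}{8}$
$l = \frac{785}{8}$ ($l = - \frac{\left(23 + 17\right) \left(-20 + \frac{1}{8} \cdot 3\right)}{8} = - \frac{40 \left(-20 + \frac{3}{8}\right)}{8} = - \frac{40 \left(- \frac{157}{8}\right)}{8} = \left(- \frac{1}{8}\right) \left(-785\right) = \frac{785}{8} \approx 98.125$)
$8 l \left(23 - 11\right) = 8 \cdot \frac{785}{8} \left(23 - 11\right) = 785 \left(23 - 11\right) = 785 \cdot 12 = 9420$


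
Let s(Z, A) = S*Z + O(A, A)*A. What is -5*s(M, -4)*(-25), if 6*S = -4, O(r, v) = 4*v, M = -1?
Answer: 24250/3 ≈ 8083.3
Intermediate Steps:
S = -⅔ (S = (⅙)*(-4) = -⅔ ≈ -0.66667)
s(Z, A) = 4*A² - 2*Z/3 (s(Z, A) = -2*Z/3 + (4*A)*A = -2*Z/3 + 4*A² = 4*A² - 2*Z/3)
-5*s(M, -4)*(-25) = -5*(4*(-4)² - ⅔*(-1))*(-25) = -5*(4*16 + ⅔)*(-25) = -5*(64 + ⅔)*(-25) = -5*194/3*(-25) = -970/3*(-25) = 24250/3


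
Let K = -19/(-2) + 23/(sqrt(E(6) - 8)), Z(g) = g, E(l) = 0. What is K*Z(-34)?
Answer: -323 + 391*I*sqrt(2)/2 ≈ -323.0 + 276.48*I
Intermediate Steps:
K = 19/2 - 23*I*sqrt(2)/4 (K = -19/(-2) + 23/(sqrt(0 - 8)) = -19*(-1/2) + 23/(sqrt(-8)) = 19/2 + 23/((2*I*sqrt(2))) = 19/2 + 23*(-I*sqrt(2)/4) = 19/2 - 23*I*sqrt(2)/4 ≈ 9.5 - 8.1317*I)
K*Z(-34) = (19/2 - 23*I*sqrt(2)/4)*(-34) = -323 + 391*I*sqrt(2)/2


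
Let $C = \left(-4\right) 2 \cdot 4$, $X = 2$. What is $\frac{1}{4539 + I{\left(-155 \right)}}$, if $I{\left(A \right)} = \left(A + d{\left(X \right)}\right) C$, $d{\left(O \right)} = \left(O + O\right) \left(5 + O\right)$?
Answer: $\frac{1}{8603} \approx 0.00011624$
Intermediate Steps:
$C = -32$ ($C = \left(-8\right) 4 = -32$)
$d{\left(O \right)} = 2 O \left(5 + O\right)$
$I{\left(A \right)} = -896 - 32 A$ ($I{\left(A \right)} = \left(A + 2 \cdot 2 \left(5 + 2\right)\right) \left(-32\right) = \left(A + 2 \cdot 2 \cdot 7\right) \left(-32\right) = \left(A + 28\right) \left(-32\right) = \left(28 + A\right) \left(-32\right) = -896 - 32 A$)
$\frac{1}{4539 + I{\left(-155 \right)}} = \frac{1}{4539 - -4064} = \frac{1}{4539 + \left(-896 + 4960\right)} = \frac{1}{4539 + 4064} = \frac{1}{8603}$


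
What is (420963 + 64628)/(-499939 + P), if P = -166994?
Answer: -485591/666933 ≈ -0.72810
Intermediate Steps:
(420963 + 64628)/(-499939 + P) = (420963 + 64628)/(-499939 - 166994) = 485591/(-666933) = 485591*(-1/666933) = -485591/666933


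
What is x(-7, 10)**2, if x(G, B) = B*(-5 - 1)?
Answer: 3600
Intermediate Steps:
x(G, B) = -6*B (x(G, B) = B*(-6) = -6*B)
x(-7, 10)**2 = (-6*10)**2 = (-60)**2 = 3600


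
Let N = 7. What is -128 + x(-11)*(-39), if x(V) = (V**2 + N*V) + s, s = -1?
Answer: -1805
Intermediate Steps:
x(V) = -1 + V**2 + 7*V (x(V) = (V**2 + 7*V) - 1 = -1 + V**2 + 7*V)
-128 + x(-11)*(-39) = -128 + (-1 + (-11)**2 + 7*(-11))*(-39) = -128 + (-1 + 121 - 77)*(-39) = -128 + 43*(-39) = -128 - 1677 = -1805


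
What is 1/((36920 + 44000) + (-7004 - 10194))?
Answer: 1/63722 ≈ 1.5693e-5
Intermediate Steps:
1/((36920 + 44000) + (-7004 - 10194)) = 1/(80920 - 17198) = 1/63722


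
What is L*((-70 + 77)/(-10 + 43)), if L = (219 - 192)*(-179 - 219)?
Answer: -25074/11 ≈ -2279.5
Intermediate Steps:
L = -10746 (L = 27*(-398) = -10746)
L*((-70 + 77)/(-10 + 43)) = -10746*(-70 + 77)/(-10 + 43) = -75222/33 = -10746*7/33 = -25074/11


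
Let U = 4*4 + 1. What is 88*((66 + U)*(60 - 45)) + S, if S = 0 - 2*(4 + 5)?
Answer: 109542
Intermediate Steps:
U = 17 (U = 16 + 1 = 17)
S = -18 (S = 0 - 2*9 = 0 - 18 = -18)
88*((66 + U)*(60 - 45)) + S = 88*((66 + 17)*(60 - 45)) - 18 = 88*(83*15) - 18 = 88*1245 - 18 = 109560 - 18 = 109542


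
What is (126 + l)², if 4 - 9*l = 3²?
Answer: 1274641/81 ≈ 15736.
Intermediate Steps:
l = -5/9 (l = 4/9 - ⅑*3² = 4/9 - ⅑*9 = 4/9 - 1 = -5/9 ≈ -0.55556)
(126 + l)² = (126 - 5/9)² = (1129/9)² = 1274641/81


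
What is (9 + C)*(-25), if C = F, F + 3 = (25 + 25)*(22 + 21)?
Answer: -53900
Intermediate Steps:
F = 2147 (F = -3 + (25 + 25)*(22 + 21) = -3 + 50*43 = -3 + 2150 = 2147)
C = 2147
(9 + C)*(-25) = (9 + 2147)*(-25) = 2156*(-25) = -53900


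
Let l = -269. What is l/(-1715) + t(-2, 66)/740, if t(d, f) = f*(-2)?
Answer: -1366/63455 ≈ -0.021527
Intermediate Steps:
t(d, f) = -2*f
l/(-1715) + t(-2, 66)/740 = -269/(-1715) - 2*66/740 = -269*(-1/1715) - 132*1/740 = 269/1715 - 33/185 = -1366/63455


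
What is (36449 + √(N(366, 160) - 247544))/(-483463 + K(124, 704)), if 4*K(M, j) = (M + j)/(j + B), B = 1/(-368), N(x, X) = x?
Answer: -3147626293/41750388899 - 86357*I*√247178/41750388899 ≈ -0.075392 - 0.0010284*I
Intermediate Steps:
B = -1/368 ≈ -0.0027174
K(M, j) = (M + j)/(4*(-1/368 + j)) (K(M, j) = ((M + j)/(j - 1/368))/4 = ((M + j)/(-1/368 + j))/4 = (M + j)/(4*(-1/368 + j)))
(36449 + √(N(366, 160) - 247544))/(-483463 + K(124, 704)) = (36449 + √(366 - 247544))/(-483463 + 92*(124 + 704)/(-1 + 368*704)) = (36449 + √(-247178))/(-483463 + 92*828/(-1 + 259072)) = (36449 + I*√247178)/(-483463 + 92*828/259071) = (36449 + I*√247178)/(-483463 + 92*(1/259071)*828) = (36449 + I*√247178)/(-483463 + 25392/86357) = (36449 + I*√247178)/(-41750388899/86357) = (36449 + I*√247178)*(-86357/41750388899) = -3147626293/41750388899 - 86357*I*√247178/41750388899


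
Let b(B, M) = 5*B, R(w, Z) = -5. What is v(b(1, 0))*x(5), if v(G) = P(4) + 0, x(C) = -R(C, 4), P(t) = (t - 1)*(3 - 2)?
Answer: 15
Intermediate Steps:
P(t) = -1 + t (P(t) = (-1 + t)*1 = -1 + t)
x(C) = 5 (x(C) = -1*(-5) = 5)
v(G) = 3 (v(G) = (-1 + 4) + 0 = 3 + 0 = 3)
v(b(1, 0))*x(5) = 3*5 = 15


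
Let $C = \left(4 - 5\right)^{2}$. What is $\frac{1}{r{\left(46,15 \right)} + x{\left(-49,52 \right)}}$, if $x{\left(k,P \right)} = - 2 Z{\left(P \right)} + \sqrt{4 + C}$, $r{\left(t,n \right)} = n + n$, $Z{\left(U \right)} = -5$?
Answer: $\frac{8}{319} - \frac{\sqrt{5}}{1595} \approx 0.023676$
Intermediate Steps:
$C = 1$ ($C = \left(-1\right)^{2} = 1$)
$r{\left(t,n \right)} = 2 n$
$x{\left(k,P \right)} = 10 + \sqrt{5}$ ($x{\left(k,P \right)} = \left(-2\right) \left(-5\right) + \sqrt{4 + 1} = 10 + \sqrt{5}$)
$\frac{1}{r{\left(46,15 \right)} + x{\left(-49,52 \right)}} = \frac{1}{2 \cdot 15 + \left(10 + \sqrt{5}\right)} = \frac{1}{30 + \left(10 + \sqrt{5}\right)} = \frac{1}{40 + \sqrt{5}}$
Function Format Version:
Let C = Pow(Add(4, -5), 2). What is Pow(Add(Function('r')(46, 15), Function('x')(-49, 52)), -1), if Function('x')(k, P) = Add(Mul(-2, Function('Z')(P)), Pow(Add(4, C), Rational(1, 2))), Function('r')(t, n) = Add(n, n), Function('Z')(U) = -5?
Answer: Add(Rational(8, 319), Mul(Rational(-1, 1595), Pow(5, Rational(1, 2)))) ≈ 0.023676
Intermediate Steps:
C = 1 (C = Pow(-1, 2) = 1)
Function('r')(t, n) = Mul(2, n)
Function('x')(k, P) = Add(10, Pow(5, Rational(1, 2))) (Function('x')(k, P) = Add(Mul(-2, -5), Pow(Add(4, 1), Rational(1, 2))) = Add(10, Pow(5, Rational(1, 2))))
Pow(Add(Function('r')(46, 15), Function('x')(-49, 52)), -1) = Pow(Add(Mul(2, 15), Add(10, Pow(5, Rational(1, 2)))), -1) = Pow(Add(30, Add(10, Pow(5, Rational(1, 2)))), -1) = Pow(Add(40, Pow(5, Rational(1, 2))), -1)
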